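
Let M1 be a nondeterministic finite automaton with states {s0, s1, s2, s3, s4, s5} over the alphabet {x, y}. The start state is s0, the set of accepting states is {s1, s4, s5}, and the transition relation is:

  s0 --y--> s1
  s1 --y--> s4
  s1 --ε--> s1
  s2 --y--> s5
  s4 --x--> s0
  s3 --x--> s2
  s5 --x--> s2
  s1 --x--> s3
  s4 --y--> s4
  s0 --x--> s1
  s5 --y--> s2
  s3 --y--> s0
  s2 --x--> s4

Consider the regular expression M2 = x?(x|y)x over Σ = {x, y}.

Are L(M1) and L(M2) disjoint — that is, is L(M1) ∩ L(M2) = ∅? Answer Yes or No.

Converting the expression M2 to a DFA (subset construction, then merging equivalent states) gives the minimal DFA with states {r0, r1, r2, r3, r4, r5}, start state r0, accepting states {r3, r4} and transitions r0: x→r1, y→r2; r1: x→r3, y→r2; r2: x→r4, y→r5; r3: x→r4, y→r5; r4: x→r5, y→r5; r5: x→r5, y→r5.
Exploring the product automaton M1 × M2 from the start pair (s0, r0), following both machines on each input symbol, reaches 14 state pairs: (s0, r0), (s1, r1), (s1, r2), (s3, r3), (s4, r2), (s3, r4), (s4, r5), (s2, r4), (s0, r5), (s0, r4), (s2, r5), (s5, r5), (s1, r5), (s3, r5).
M1 accepts in {s1, s4, s5} and M2 accepts in {r3, r4}; no reachable pair has both components accepting, so no string drives both machines to acceptance simultaneously and L(M1) ∩ L(M2) = ∅.
So no string is accepted by both, and the intersection is empty.

Yes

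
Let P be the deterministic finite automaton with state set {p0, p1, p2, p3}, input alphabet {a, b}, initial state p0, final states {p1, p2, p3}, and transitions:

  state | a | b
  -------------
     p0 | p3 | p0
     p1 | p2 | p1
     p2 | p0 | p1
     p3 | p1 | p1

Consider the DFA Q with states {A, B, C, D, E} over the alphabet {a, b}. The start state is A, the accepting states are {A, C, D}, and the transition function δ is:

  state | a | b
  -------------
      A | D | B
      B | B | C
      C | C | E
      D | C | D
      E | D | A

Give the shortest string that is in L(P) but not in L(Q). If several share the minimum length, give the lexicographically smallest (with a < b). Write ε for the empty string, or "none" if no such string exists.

The string ba is accepted by P but not by Q.
No shorter string lies in the difference, and ba is the lexicographically first length-2 string in L(P) \ L(Q).

ba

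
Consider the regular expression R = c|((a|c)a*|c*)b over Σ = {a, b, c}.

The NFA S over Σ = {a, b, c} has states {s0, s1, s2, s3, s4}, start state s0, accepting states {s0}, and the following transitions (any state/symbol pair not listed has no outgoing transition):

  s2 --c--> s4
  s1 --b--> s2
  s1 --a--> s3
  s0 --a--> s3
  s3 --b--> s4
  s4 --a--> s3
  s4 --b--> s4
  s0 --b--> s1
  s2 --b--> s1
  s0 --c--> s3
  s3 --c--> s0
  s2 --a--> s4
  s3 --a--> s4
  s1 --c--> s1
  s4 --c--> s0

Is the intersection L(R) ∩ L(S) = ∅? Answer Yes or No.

Yes

Converting the expression R to a DFA (subset construction, then merging equivalent states) gives the minimal DFA with states {r0, r1, r2, r3, r4, r5}, start state r0, accepting states {r2, r3} and transitions r0: a→r1, b→r2, c→r3; r1: a→r1, b→r2, c→r4; r2: a→r4, b→r4, c→r4; r3: a→r1, b→r2, c→r5; r4: a→r4, b→r4, c→r4; r5: a→r4, b→r2, c→r5.
Exploring the product automaton R × S from the start pair (r0, s0), following both machines on each input symbol, reaches 13 state pairs: (r0, s0), (r1, s3), (r2, s1), (r3, s3), (r1, s4), (r2, s4), (r4, s0), (r4, s3), (r4, s2), (r4, s1), (r5, s0), (r4, s4), (r5, s3).
R accepts in {r2, r3} and S accepts in {s0}; no reachable pair has both components accepting, so no string drives both machines to acceptance simultaneously and L(R) ∩ L(S) = ∅.
So no string is accepted by both, and the intersection is empty.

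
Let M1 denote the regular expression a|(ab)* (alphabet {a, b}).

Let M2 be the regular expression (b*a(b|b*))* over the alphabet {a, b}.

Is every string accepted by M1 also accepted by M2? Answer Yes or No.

Converting the expression M1 to a DFA (subset construction, then merging equivalent states) gives the minimal DFA with states {r0, r1, r2, r3, r4}, start state r0, accepting states {r0, r1, r3} and transitions r0: a→r1, b→r2; r1: a→r2, b→r3; r2: a→r2, b→r2; r3: a→r4, b→r2; r4: a→r2, b→r3.
Converting the expression M2 to a DFA (subset construction, then merging equivalent states) gives the minimal DFA with states {t0, t1, t2}, start state t0, accepting states {t0, t1} and transitions t0: a→t1, b→t2; t1: a→t1, b→t1; t2: a→t1, b→t2.
Exploring the product automaton M1 × M2 from the start pair (r0, t0), following both machines on each input symbol, reaches 6 state pairs: (r0, t0), (r1, t1), (r2, t2), (r2, t1), (r3, t1), (r4, t1).
M1 accepts in {r0, r1, r3} and M2 accepts in {t0, t1}. The reachable pairs whose M1-component is accepting are (r0, t0), (r1, t1), (r3, t1); in each of them the M2-component is accepting too, so the product for L(M1) \ L(M2) (M1-component accepting, M2-component rejecting) has no reachable accepting pair and the difference is empty.
Hence every string in L(M1) is also in L(M2).

Yes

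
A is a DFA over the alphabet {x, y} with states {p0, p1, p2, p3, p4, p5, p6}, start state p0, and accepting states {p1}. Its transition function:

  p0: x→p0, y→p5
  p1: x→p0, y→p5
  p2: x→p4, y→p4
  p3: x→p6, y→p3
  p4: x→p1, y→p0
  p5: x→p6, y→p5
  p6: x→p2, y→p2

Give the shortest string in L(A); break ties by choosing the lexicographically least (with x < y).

A breadth-first search from p0 reaches an accepting state first via the path p0 → p5 → p6 → p2 → p4 → p1 on input yxxxx.
No string of length < 5 is accepted (BFS exhausts all shorter strings without reaching an accepting state), and yxxxx is the lexicographically least accepting string of length 5.

yxxxx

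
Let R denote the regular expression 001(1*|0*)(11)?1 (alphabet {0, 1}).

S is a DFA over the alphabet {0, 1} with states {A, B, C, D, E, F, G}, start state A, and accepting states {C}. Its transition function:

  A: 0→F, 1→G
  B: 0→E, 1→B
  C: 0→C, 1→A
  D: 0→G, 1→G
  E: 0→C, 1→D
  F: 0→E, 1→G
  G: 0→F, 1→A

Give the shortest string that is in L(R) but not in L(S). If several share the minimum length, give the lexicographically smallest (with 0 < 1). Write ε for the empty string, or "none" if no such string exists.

The string 0011 is accepted by R but not by S.
No shorter string lies in the difference, and 0011 is the lexicographically first length-4 string in L(R) \ L(S).

0011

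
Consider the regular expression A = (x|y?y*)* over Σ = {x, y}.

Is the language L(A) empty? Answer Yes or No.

The empty string ε matches the expression, so it belongs to L(A).
Since L(A) contains at least one string, it is not empty.

No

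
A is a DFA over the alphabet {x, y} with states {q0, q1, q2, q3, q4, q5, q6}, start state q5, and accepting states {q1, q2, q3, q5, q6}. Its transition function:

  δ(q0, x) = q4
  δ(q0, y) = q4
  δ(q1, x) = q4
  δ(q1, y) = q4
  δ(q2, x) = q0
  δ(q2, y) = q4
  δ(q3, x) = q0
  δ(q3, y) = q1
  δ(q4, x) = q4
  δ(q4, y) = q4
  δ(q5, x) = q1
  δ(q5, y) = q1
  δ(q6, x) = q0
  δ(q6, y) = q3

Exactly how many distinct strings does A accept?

The useful subgraph on states {q1, q5} is acyclic, so L(A) is finite; the longest accepting path visits 2 useful states, giving maximum string length 1.
Counting accepting paths from q5 by length: 1 of length 0, 2 of length 1. Total 3.

3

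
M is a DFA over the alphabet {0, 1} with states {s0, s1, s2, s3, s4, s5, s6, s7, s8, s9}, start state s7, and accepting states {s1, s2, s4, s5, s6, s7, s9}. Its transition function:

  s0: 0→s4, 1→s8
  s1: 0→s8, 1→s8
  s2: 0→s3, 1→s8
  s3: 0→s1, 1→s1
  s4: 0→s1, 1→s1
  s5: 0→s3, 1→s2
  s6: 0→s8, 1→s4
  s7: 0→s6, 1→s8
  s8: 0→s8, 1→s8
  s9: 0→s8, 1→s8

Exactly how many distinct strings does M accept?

5

The useful subgraph on states {s1, s4, s6, s7} is acyclic, so L(M) is finite; the longest accepting path visits 4 useful states, giving maximum string length 3.
Counting accepting paths from s7 by length: 1 of length 0, 1 of length 1, 1 of length 2, 2 of length 3. Total 5.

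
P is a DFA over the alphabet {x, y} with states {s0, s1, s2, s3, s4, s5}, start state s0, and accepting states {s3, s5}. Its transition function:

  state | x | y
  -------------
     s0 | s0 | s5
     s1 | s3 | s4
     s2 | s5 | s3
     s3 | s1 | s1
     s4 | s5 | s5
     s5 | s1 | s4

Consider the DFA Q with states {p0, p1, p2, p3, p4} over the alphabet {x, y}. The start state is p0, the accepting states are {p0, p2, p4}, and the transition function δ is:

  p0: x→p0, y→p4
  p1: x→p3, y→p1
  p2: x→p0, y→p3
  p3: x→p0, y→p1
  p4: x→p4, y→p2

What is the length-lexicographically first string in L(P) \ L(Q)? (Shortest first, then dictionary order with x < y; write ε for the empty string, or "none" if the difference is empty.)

The string yyy is accepted by P but not by Q.
No shorter string lies in the difference, and yyy is the lexicographically first length-3 string in L(P) \ L(Q).

yyy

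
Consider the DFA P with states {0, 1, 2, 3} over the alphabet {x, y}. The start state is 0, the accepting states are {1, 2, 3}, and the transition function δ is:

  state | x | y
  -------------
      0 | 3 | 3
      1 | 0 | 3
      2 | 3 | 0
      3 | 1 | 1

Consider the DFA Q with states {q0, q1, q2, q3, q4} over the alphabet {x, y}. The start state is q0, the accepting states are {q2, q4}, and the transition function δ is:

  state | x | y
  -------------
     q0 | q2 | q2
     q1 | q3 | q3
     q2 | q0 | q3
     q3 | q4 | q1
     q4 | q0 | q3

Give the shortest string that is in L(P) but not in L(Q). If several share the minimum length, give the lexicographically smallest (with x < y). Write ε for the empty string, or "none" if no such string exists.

The string xx is accepted by P but not by Q.
No shorter string lies in the difference, and xx is the lexicographically first length-2 string in L(P) \ L(Q).

xx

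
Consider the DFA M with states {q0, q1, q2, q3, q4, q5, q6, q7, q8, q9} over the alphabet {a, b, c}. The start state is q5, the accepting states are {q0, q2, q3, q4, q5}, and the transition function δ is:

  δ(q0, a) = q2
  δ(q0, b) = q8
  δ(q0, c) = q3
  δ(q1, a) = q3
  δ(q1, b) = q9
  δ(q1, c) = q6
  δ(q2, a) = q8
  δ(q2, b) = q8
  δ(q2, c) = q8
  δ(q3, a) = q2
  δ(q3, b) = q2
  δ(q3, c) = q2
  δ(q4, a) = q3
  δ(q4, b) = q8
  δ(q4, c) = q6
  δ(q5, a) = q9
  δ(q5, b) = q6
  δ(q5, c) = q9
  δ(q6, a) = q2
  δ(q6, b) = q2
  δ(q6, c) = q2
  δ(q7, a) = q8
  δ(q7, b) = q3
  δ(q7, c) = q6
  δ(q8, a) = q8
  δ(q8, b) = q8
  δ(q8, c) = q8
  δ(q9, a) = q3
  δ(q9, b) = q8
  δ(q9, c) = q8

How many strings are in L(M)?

12

The useful subgraph on states {q2, q3, q5, q6, q9} is acyclic, so L(M) is finite; the longest accepting path visits 4 useful states, giving maximum string length 3.
Counting accepting paths from q5 by length: 1 of length 0, 5 of length 2, 6 of length 3. Total 12.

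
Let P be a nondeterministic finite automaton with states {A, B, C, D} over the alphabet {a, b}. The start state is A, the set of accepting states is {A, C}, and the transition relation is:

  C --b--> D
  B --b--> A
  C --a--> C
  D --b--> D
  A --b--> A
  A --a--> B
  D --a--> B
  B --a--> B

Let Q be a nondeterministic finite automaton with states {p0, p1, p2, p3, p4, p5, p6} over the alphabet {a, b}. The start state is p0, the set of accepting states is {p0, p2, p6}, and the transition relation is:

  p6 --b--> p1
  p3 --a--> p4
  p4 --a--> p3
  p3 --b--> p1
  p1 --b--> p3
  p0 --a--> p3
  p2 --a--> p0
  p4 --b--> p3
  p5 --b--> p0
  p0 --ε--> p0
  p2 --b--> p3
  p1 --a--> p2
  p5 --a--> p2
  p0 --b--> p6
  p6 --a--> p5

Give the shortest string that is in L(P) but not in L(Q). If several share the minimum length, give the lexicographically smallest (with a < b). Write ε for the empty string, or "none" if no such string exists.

The string ab is accepted by P but not by Q.
No shorter string lies in the difference, and ab is the lexicographically first length-2 string in L(P) \ L(Q).

ab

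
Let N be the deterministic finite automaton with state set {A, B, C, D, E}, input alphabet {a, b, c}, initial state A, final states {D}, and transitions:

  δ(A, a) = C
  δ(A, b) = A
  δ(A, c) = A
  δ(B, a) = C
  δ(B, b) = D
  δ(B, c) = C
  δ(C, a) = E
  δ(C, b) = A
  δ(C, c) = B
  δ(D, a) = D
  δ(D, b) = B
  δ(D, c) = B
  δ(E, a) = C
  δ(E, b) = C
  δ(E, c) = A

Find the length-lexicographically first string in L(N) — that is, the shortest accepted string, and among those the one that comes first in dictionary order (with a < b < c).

A breadth-first search from A reaches an accepting state first via the path A → C → B → D on input acb.
No string of length < 3 is accepted (BFS exhausts all shorter strings without reaching an accepting state), and acb is the lexicographically least accepting string of length 3.

acb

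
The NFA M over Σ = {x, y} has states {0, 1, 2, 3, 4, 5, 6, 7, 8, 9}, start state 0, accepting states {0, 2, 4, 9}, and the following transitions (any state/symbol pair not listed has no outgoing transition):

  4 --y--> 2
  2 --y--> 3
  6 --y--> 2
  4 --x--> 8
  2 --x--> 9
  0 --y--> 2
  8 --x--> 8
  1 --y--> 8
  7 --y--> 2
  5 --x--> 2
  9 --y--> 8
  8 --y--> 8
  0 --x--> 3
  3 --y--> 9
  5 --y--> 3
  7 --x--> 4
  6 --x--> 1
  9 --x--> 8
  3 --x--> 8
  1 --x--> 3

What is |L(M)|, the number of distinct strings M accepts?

5

The useful subgraph on states {0, 2, 3, 9} is acyclic, so L(M) is finite; the longest accepting path visits 4 useful states, giving maximum string length 3.
Counting accepting paths from 0 by length: 1 of length 0, 1 of length 1, 2 of length 2, 1 of length 3. Total 5.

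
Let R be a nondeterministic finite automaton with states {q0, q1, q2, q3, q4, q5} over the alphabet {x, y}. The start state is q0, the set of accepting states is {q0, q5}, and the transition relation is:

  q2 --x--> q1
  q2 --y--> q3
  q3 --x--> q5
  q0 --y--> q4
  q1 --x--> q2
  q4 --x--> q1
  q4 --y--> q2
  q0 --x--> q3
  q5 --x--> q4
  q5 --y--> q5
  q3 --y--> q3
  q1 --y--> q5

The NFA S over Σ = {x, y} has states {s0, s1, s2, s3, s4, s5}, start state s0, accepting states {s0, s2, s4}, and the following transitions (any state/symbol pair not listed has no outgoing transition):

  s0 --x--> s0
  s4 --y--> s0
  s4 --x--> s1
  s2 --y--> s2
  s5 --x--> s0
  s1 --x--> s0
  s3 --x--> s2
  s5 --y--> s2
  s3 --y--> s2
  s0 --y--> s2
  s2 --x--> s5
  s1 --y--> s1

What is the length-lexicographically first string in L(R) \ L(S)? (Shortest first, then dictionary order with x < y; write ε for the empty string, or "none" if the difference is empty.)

The string xyx is accepted by R but not by S.
No shorter string lies in the difference, and xyx is the lexicographically first length-3 string in L(R) \ L(S).

xyx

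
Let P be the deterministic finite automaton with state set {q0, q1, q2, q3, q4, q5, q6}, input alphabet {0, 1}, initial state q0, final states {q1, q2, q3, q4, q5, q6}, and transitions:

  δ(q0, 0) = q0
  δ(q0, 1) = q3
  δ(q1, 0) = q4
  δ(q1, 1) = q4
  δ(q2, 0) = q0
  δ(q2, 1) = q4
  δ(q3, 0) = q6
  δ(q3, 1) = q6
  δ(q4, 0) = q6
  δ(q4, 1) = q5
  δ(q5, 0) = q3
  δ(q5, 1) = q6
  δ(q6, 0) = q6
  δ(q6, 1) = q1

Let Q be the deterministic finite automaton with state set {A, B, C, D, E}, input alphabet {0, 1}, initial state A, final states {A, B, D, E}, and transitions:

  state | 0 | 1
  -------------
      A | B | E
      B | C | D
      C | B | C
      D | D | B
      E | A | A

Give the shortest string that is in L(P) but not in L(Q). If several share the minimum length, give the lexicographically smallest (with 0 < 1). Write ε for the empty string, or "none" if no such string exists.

001

The string 001 is accepted by P but not by Q.
No shorter string lies in the difference, and 001 is the lexicographically first length-3 string in L(P) \ L(Q).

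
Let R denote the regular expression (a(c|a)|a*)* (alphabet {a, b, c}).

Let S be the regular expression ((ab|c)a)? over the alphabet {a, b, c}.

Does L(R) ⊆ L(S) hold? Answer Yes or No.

No

The string a is in L(R) but not in L(S).
So L(R) ⊄ L(S).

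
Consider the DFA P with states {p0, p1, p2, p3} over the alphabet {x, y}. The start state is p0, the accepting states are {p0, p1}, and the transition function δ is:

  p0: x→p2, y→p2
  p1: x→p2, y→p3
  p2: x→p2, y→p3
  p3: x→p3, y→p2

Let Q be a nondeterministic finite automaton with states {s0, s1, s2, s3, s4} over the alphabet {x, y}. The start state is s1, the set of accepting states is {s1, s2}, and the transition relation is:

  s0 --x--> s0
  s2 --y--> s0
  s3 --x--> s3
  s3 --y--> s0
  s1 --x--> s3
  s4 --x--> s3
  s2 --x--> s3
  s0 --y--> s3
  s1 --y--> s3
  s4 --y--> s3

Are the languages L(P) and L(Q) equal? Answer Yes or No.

Yes

Exploring the product automaton P × Q from the start pair (p0, s1), following both machines on each input symbol, reaches 3 state pairs: (p0, s1), (p2, s3), (p3, s0).
P accepts in {p0, p1} and Q accepts in {s1, s2}. In every reachable pair the two components are either both accepting — (p0, s1) — or both non-accepting, so no string is accepted by exactly one of the machines: L(P) \ L(Q) and L(Q) \ L(P) are both empty.
Hence every string is accepted by P iff it is accepted by Q, and the two languages coincide.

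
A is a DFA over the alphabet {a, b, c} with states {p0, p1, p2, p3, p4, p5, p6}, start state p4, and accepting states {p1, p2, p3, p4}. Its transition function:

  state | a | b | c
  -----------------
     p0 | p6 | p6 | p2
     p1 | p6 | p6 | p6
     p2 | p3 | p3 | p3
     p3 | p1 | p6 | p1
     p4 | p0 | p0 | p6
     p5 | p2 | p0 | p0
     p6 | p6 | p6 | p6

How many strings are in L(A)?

21

The useful subgraph on states {p0, p1, p2, p3, p4} is acyclic, so L(A) is finite; the longest accepting path visits 5 useful states, giving maximum string length 4.
Counting accepting paths from p4 by length: 1 of length 0, 2 of length 2, 6 of length 3, 12 of length 4. Total 21.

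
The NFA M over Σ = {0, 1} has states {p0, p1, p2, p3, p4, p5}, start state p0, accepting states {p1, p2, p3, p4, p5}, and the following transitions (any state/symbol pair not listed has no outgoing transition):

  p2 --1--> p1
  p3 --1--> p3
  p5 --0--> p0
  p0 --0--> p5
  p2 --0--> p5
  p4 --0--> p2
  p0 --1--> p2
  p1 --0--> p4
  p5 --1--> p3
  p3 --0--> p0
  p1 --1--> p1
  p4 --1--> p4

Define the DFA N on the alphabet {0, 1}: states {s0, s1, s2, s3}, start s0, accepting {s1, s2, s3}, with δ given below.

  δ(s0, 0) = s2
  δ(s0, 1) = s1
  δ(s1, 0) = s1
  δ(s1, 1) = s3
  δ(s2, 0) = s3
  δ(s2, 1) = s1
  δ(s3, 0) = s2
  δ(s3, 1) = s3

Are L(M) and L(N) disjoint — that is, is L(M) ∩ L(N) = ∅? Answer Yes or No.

No

The string 0 is accepted by both M and N.
Hence L(M) ∩ L(N) ≠ ∅.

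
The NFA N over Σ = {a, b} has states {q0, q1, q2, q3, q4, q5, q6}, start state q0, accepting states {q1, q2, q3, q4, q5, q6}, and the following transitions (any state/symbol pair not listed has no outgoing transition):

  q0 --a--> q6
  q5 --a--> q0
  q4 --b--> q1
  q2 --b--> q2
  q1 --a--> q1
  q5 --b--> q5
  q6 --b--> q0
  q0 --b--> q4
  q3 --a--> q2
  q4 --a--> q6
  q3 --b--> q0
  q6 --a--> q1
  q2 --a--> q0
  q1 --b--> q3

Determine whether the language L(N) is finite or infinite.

State q1 is reachable from the start and can reach an accepting state, and it lies on the cycle q1 → q1.
Traversing that cycle any number of times yields accepted strings of unbounded length, so the language is infinite.

infinite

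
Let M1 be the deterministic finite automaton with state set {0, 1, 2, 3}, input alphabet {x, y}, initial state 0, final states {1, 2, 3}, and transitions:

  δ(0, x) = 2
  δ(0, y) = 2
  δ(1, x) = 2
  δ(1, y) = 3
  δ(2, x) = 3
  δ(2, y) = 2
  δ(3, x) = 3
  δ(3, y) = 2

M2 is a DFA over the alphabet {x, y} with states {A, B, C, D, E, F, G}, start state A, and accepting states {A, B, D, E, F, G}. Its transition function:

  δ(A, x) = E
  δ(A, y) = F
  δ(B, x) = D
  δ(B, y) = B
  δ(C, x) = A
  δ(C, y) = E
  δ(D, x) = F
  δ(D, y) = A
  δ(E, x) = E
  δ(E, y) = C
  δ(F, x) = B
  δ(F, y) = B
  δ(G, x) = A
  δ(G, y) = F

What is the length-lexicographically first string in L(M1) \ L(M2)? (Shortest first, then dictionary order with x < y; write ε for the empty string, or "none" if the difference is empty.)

The string xy is accepted by M1 but not by M2.
No shorter string lies in the difference, and xy is the lexicographically first length-2 string in L(M1) \ L(M2).

xy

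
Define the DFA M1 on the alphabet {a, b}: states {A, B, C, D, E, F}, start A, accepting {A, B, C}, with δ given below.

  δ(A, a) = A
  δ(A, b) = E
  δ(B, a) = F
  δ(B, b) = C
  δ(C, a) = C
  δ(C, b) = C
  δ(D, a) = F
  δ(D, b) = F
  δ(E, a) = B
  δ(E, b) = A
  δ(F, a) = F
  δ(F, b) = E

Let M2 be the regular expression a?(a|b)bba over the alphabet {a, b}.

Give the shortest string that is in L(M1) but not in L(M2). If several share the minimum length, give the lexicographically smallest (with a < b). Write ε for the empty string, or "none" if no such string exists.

ε

The empty string ε is accepted by M1 but not by M2.
Since ε is the unique shortest string, it is the required witness.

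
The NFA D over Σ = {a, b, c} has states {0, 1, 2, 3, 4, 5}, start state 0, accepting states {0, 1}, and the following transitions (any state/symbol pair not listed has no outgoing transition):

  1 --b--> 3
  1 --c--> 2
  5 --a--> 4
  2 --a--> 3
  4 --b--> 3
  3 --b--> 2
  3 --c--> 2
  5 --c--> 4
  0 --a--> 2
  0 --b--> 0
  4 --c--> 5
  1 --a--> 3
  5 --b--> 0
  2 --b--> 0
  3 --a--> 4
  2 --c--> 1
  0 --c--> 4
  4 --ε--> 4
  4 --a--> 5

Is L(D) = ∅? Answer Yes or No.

The empty string ε is accepted: the run 0 ends in the accepting state 0.
Since at least one string is accepted, L(D) is not empty.

No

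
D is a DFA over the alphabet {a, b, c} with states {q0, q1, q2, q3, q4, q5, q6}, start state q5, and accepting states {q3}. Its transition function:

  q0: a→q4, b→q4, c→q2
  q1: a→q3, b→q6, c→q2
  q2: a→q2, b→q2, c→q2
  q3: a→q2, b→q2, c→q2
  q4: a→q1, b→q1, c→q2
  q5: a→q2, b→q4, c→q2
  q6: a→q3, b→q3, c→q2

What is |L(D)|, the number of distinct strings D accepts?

The useful subgraph on states {q1, q3, q4, q5, q6} is acyclic, so L(D) is finite; the longest accepting path visits 5 useful states, giving maximum string length 4.
Counting accepting paths from q5 by length: 2 of length 3, 4 of length 4. Total 6.

6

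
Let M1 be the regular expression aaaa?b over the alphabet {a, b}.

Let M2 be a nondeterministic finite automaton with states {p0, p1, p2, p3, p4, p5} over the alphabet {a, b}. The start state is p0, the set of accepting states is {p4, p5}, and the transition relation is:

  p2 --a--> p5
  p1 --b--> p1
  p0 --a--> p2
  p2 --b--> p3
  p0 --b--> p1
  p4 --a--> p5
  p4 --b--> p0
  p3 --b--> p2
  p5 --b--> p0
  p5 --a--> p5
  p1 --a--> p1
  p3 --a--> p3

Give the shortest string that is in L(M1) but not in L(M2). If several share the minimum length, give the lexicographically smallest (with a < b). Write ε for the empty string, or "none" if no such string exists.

The string aaab is accepted by M1 but not by M2.
No shorter string lies in the difference, and aaab is the lexicographically first length-4 string in L(M1) \ L(M2).

aaab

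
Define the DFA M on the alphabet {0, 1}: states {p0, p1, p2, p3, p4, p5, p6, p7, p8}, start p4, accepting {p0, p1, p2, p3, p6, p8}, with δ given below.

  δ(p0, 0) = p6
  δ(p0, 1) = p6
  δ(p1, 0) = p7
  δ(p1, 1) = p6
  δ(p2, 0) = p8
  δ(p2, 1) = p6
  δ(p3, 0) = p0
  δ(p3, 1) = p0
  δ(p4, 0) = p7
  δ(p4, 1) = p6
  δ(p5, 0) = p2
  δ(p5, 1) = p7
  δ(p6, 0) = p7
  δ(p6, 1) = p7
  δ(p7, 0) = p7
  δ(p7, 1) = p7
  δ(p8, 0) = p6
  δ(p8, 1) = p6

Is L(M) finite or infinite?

finite

The useful states (reachable from p4 and able to reach an accepting state) are {p4, p6}.
Restricted to these states the transition graph has no cycle, so every accepting path has bounded length and L is finite.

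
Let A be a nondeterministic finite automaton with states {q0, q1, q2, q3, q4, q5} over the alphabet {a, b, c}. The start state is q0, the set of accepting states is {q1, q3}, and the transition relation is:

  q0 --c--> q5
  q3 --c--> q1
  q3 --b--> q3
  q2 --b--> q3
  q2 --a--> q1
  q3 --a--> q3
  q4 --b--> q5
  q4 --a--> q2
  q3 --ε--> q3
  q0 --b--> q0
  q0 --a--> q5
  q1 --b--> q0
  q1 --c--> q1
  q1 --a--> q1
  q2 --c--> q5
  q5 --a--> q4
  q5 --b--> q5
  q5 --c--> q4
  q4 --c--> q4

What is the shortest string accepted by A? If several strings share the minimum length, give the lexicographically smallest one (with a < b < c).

A breadth-first search from q0 reaches an accepting state first via the path q0 → q5 → q4 → q2 → q1 on input aaaa.
No string of length < 4 is accepted (BFS exhausts all shorter strings without reaching an accepting state), and aaaa is the lexicographically least accepting string of length 4.

aaaa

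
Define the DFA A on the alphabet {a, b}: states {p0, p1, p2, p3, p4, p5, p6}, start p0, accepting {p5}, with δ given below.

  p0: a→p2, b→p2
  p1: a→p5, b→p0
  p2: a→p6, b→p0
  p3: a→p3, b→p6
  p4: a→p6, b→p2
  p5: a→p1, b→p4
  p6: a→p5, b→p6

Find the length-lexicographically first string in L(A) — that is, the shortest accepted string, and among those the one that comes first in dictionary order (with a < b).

A breadth-first search from p0 reaches an accepting state first via the path p0 → p2 → p6 → p5 on input aaa.
No string of length < 3 is accepted (BFS exhausts all shorter strings without reaching an accepting state), and aaa is the lexicographically least accepting string of length 3.

aaa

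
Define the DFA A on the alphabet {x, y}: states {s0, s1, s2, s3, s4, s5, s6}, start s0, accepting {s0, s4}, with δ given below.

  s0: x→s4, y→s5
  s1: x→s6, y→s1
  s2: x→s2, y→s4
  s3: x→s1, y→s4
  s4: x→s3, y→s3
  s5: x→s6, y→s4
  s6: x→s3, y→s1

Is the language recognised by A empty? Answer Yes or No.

The empty string ε is accepted: the run s0 ends in the accepting state s0.
Since at least one string is accepted, L(A) is not empty.

No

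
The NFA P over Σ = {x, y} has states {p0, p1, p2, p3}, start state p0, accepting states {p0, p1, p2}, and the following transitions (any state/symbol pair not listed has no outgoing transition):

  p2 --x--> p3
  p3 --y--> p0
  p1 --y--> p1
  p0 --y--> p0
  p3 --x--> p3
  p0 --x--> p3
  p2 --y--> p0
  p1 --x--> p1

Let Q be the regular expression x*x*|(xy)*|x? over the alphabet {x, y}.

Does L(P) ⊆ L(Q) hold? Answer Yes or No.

No

The string y is in L(P) but not in L(Q).
So L(P) ⊄ L(Q).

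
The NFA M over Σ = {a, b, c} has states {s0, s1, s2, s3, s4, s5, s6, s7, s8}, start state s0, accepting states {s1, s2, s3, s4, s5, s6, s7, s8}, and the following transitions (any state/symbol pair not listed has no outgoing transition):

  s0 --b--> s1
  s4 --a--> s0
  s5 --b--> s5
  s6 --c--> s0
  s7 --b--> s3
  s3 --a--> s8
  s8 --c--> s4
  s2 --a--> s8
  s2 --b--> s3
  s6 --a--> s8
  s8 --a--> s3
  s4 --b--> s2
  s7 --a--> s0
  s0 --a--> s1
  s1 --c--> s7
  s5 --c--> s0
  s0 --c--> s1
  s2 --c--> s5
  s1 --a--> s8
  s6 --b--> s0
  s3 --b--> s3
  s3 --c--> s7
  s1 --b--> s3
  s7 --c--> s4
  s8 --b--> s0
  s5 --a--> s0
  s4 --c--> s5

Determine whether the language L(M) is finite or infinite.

infinite

State s0 is reachable from the start and can reach an accepting state, and it lies on the cycle s0 → s1 → s8 → s0.
Traversing that cycle any number of times yields accepted strings of unbounded length, so the language is infinite.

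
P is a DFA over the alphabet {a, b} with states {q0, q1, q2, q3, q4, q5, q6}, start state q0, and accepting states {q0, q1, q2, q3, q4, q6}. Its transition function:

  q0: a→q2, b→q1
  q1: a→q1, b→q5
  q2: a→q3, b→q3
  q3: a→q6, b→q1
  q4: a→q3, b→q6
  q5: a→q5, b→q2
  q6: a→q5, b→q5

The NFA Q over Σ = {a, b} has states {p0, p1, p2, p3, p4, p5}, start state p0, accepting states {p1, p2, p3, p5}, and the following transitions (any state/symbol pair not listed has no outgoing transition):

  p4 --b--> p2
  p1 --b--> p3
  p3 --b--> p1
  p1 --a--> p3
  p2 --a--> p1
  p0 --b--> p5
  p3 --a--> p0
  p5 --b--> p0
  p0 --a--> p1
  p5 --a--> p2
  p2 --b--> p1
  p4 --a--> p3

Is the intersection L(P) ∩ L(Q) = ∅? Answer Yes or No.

No

The string a is accepted by both P and Q.
Hence L(P) ∩ L(Q) ≠ ∅.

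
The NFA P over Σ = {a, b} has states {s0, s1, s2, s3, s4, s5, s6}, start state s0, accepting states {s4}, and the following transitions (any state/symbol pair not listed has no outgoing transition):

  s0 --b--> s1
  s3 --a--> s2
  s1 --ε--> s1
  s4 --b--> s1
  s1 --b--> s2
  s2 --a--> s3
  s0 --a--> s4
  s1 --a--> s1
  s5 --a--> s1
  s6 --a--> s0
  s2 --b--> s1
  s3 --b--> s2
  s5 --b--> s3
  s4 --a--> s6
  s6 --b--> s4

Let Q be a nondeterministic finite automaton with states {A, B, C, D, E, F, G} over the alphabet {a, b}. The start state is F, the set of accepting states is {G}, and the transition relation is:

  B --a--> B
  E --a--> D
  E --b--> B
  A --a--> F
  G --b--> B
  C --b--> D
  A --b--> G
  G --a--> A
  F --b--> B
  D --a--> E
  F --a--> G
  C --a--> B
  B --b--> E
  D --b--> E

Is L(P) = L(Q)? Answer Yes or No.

Yes

Exploring the product automaton P × Q from the start pair (s0, F), following both machines on each input symbol, reaches 6 state pairs: (s0, F), (s4, G), (s1, B), (s6, A), (s2, E), (s3, D).
P accepts in {s4} and Q accepts in {G}. In every reachable pair the two components are either both accepting — (s4, G) — or both non-accepting, so no string is accepted by exactly one of the machines: L(P) \ L(Q) and L(Q) \ L(P) are both empty.
Hence every string is accepted by P iff it is accepted by Q, and the two languages coincide.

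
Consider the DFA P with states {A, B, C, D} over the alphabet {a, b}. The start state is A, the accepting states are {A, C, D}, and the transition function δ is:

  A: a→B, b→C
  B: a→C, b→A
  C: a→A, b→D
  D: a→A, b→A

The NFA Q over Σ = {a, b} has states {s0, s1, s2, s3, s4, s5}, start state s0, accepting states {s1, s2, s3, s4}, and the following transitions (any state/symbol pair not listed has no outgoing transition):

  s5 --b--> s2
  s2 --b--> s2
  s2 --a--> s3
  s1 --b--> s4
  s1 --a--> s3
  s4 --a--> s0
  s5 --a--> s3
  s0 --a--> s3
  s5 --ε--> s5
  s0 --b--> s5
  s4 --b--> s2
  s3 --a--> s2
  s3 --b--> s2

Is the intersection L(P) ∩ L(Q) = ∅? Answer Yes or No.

No

The string aa is accepted by both P and Q.
Hence L(P) ∩ L(Q) ≠ ∅.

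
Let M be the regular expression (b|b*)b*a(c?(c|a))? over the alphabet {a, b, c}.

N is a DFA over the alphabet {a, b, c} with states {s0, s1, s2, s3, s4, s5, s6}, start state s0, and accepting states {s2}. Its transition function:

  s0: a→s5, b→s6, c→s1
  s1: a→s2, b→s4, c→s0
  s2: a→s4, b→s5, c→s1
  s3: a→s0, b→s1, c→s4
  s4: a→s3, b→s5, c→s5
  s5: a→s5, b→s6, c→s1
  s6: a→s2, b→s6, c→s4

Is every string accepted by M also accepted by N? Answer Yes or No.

The string a is in L(M) but not in L(N).
So L(M) ⊄ L(N).

No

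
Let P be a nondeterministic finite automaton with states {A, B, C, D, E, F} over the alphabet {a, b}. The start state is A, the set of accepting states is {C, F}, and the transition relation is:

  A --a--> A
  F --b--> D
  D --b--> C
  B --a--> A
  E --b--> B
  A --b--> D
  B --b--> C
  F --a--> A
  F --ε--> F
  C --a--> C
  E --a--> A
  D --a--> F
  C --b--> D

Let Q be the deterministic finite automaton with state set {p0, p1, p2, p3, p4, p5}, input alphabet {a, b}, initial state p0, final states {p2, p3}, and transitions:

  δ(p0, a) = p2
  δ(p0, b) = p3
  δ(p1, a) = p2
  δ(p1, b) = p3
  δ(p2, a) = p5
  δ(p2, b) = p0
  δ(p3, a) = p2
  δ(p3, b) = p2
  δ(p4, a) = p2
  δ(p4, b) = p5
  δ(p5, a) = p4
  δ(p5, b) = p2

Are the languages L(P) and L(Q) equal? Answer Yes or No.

The string bba is accepted by P but rejected by Q.
So L(P) ≠ L(Q).

No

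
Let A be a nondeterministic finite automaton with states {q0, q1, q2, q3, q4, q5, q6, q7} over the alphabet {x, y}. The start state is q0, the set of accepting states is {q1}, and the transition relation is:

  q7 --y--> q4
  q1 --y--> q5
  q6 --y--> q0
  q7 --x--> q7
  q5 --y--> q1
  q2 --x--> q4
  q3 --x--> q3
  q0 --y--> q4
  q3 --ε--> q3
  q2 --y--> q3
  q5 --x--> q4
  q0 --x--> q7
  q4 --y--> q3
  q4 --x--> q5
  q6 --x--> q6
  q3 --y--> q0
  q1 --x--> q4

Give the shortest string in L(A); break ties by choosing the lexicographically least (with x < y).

A breadth-first search from q0 reaches an accepting state first via the path q0 → q4 → q5 → q1 on input yxy.
No string of length < 3 is accepted (BFS exhausts all shorter strings without reaching an accepting state), and yxy is the lexicographically least accepting string of length 3.

yxy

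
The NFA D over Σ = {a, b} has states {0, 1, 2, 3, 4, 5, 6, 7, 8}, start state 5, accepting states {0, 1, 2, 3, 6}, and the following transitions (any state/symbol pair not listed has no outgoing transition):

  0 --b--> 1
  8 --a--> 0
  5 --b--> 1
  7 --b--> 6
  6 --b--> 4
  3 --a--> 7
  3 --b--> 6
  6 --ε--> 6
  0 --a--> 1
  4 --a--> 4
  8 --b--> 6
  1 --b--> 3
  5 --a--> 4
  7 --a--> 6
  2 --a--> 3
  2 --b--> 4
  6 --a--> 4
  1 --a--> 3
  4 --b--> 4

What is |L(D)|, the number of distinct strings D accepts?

9

The useful subgraph on states {1, 3, 5, 6, 7} is acyclic, so L(D) is finite; the longest accepting path visits 5 useful states, giving maximum string length 4.
Counting accepting paths from 5 by length: 1 of length 1, 2 of length 2, 2 of length 3, 4 of length 4. Total 9.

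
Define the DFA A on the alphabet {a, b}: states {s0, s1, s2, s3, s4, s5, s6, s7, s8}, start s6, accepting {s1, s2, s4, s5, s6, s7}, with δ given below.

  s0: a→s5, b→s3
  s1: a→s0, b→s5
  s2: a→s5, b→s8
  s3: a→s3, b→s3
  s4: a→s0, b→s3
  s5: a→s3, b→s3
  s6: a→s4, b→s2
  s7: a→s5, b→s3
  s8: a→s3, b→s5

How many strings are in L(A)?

The useful subgraph on states {s0, s2, s4, s5, s6, s8} is acyclic, so L(A) is finite; the longest accepting path visits 4 useful states, giving maximum string length 3.
Counting accepting paths from s6 by length: 1 of length 0, 2 of length 1, 1 of length 2, 2 of length 3. Total 6.

6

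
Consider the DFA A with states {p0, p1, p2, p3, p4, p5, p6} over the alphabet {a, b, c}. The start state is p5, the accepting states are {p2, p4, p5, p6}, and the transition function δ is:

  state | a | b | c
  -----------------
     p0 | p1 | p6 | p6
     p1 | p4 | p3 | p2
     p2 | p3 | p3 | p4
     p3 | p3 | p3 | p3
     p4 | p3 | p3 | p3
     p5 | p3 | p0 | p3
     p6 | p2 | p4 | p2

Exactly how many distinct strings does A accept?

16

The useful subgraph on states {p0, p1, p2, p4, p5, p6} is acyclic, so L(A) is finite; the longest accepting path visits 5 useful states, giving maximum string length 4.
Counting accepting paths from p5 by length: 1 of length 0, 2 of length 2, 8 of length 3, 5 of length 4. Total 16.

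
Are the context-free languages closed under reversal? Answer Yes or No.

Yes

Reversing the right-hand side of every production of a context-free grammar for L gives a context-free grammar for Lᴿ (induction on derivation length).
So the context-free languages are closed under reversal.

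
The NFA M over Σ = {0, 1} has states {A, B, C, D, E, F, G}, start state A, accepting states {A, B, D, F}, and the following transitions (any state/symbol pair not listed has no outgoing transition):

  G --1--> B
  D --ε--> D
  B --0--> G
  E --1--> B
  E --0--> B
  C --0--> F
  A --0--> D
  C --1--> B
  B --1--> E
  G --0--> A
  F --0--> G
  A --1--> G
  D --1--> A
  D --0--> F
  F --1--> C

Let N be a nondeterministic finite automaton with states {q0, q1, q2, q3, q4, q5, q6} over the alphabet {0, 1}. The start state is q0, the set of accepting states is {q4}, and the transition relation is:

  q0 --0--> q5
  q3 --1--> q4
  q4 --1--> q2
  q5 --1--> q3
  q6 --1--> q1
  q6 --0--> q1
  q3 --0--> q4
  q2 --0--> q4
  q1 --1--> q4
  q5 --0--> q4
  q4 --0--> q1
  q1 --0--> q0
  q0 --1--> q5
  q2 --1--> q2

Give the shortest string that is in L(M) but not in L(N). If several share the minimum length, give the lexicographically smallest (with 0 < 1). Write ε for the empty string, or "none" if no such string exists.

ε

The empty string ε is accepted by M but not by N.
Since ε is the unique shortest string, it is the required witness.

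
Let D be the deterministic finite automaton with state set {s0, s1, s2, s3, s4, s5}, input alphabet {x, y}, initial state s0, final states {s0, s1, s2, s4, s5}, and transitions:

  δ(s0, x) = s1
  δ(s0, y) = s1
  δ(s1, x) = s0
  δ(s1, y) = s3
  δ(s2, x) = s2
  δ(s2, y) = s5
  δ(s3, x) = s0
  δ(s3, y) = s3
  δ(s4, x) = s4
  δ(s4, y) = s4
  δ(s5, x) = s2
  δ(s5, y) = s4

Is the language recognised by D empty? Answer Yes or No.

The empty string ε is accepted: the run s0 ends in the accepting state s0.
Since at least one string is accepted, L(D) is not empty.

No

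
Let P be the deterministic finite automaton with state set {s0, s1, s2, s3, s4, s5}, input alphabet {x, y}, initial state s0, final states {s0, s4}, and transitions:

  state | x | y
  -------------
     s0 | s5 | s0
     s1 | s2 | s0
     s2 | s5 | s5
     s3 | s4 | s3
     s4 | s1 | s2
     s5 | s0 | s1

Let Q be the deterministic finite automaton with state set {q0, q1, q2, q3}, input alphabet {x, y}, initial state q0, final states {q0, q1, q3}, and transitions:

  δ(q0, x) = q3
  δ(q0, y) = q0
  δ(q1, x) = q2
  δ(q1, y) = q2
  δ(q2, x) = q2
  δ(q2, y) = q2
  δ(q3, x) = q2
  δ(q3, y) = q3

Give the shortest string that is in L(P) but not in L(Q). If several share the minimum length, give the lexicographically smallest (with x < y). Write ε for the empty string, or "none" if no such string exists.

The string xx is accepted by P but not by Q.
No shorter string lies in the difference, and xx is the lexicographically first length-2 string in L(P) \ L(Q).

xx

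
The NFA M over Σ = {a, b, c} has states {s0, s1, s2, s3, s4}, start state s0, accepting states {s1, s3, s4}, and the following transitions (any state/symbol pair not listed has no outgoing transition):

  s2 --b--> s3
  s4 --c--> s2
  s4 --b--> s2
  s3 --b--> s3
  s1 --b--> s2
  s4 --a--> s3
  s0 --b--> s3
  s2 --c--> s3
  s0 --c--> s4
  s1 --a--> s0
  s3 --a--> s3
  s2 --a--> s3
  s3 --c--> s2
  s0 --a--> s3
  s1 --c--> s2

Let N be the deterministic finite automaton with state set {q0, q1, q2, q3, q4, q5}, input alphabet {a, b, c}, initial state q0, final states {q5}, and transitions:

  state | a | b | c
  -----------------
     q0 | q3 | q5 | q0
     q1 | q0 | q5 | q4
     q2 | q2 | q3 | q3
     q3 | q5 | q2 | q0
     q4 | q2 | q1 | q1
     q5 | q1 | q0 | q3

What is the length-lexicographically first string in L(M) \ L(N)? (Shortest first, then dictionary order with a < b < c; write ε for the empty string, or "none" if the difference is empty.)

a

The string a is accepted by M but not by N.
No shorter string lies in the difference, and a is the lexicographically first length-1 string in L(M) \ L(N).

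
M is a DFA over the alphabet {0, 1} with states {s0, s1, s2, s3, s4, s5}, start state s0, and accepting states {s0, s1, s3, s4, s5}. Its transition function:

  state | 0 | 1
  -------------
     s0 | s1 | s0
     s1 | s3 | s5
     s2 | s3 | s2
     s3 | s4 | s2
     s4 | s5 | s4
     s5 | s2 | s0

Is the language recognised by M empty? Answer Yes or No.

The empty string ε is accepted: the run s0 ends in the accepting state s0.
Since at least one string is accepted, L(M) is not empty.

No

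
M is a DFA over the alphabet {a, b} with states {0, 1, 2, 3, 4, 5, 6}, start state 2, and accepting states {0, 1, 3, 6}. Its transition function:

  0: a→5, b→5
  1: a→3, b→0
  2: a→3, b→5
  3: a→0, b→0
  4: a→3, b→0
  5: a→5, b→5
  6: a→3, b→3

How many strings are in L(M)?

3

The useful subgraph on states {0, 2, 3} is acyclic, so L(M) is finite; the longest accepting path visits 3 useful states, giving maximum string length 2.
Counting accepting paths from 2 by length: 1 of length 1, 2 of length 2. Total 3.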